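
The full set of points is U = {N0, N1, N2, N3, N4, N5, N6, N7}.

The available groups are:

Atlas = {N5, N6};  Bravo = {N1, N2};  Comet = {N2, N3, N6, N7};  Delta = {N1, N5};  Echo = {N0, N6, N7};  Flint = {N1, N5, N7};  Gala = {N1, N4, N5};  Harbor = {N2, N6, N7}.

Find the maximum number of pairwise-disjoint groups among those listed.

Comet, Delta are pairwise disjoint (Comet={N2,N3,N6,N7}; Delta={N1,N5}).
Every remaining group overlaps one of these, and no 3 of the listed groups are pairwise disjoint, so 2 is the maximum.

2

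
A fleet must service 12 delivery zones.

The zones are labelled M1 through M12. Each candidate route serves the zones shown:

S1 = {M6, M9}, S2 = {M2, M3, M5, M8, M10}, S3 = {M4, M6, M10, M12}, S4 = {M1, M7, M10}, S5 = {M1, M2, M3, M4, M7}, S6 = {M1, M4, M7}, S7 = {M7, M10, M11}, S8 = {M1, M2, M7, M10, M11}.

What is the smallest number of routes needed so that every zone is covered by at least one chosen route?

S1 and S2 and S3 and S8 together: S1 ∪ S2 ∪ S3 ∪ S8 = {M1, M2, M3, M4, M5, M6, M7, M8, M9, M10, M11, M12} — every zone is covered.
Only S2 contains M5, so S2 is forced; the remaining 7 zones need at least 3 more routes (each remaining route adds at most 3) — so at least 4 routes are needed, and 4 is optimal.

4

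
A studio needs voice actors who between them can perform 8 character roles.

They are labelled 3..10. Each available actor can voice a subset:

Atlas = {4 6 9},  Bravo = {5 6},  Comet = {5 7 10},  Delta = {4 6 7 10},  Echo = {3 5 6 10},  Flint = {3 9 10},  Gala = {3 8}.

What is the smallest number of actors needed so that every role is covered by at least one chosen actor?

3

Take {Atlas, Comet, Gala}. Their union is {3, 4, 5, 6, 7, 8, 9, 10}, which is all 8 roles.
Only Gala contains 8, so Gala is forced; the remaining 6 roles need at least 2 more actors (each remaining actor adds at most 4) — so at least 3 actors are needed, and 3 is optimal.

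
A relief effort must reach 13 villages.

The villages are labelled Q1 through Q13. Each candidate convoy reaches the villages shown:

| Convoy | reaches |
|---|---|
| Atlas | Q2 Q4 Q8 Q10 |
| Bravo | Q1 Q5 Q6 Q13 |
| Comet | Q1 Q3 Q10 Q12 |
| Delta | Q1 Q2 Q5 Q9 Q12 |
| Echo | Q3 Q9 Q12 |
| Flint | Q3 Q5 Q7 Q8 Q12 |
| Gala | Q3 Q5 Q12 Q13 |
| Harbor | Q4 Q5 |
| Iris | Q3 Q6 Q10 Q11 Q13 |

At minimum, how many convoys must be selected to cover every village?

Take {Delta, Flint, Harbor, Iris}. Their union is {Q1, Q2, Q3, Q4, Q5, Q6, Q7, Q8, Q9, Q10, Q11, Q12, Q13}, which is all 13 villages.
No 3 of the 9 convoys cover everything (all 84 combinations miss at least one village), so 4 is optimal.

4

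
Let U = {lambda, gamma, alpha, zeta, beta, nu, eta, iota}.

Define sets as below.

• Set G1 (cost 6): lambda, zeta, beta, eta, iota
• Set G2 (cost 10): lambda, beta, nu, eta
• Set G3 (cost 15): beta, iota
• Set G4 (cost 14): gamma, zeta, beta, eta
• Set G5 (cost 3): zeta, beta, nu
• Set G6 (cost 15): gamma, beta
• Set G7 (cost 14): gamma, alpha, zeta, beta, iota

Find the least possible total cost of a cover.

G1, G5, G7 together cover every element (G1 ∪ G5 ∪ G7 = {lambda, gamma, alpha, zeta, beta, nu, eta, iota}); total cost 6 + 3 + 14 = 23.
No covering selection has total cost below 23.

23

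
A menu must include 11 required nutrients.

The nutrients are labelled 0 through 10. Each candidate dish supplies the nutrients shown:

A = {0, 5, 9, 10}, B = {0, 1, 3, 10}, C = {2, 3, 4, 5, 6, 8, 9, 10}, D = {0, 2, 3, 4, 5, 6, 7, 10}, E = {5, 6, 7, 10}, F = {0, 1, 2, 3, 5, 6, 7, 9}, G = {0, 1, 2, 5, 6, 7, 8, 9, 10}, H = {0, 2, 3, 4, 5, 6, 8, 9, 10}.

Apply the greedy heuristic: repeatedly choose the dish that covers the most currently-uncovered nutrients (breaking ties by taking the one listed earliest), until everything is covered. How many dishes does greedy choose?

2

Greedy: pick G (covers 9 new) → pick C (covers 2 new). Total picks: 2.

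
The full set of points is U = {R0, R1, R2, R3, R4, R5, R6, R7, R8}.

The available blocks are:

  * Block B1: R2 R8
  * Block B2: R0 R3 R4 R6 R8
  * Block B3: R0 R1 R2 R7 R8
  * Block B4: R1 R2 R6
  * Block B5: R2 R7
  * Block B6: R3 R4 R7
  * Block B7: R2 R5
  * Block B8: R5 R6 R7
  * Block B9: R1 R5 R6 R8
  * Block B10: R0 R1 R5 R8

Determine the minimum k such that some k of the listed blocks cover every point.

3

B2 and B3 and B9 together: B2 ∪ B3 ∪ B9 = {R0, R1, R2, R3, R4, R5, R6, R7, R8} — every point is covered.
No 2 of the 10 blocks cover everything (all 45 combinations miss at least one point), so 3 is optimal.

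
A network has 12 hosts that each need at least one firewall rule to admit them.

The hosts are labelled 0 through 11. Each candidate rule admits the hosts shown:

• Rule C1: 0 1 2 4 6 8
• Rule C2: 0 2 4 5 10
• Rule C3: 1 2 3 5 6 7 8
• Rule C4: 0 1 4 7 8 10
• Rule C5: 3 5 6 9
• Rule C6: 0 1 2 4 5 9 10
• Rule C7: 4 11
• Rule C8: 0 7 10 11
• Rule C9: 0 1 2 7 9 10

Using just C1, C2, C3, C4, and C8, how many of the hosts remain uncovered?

1

Union of C1, C2, C3, C4, C8 = {0, 1, 2, 3, 4, 5, 6, 7, 8, 10, 11}.
Not covered: 9 — 1 host.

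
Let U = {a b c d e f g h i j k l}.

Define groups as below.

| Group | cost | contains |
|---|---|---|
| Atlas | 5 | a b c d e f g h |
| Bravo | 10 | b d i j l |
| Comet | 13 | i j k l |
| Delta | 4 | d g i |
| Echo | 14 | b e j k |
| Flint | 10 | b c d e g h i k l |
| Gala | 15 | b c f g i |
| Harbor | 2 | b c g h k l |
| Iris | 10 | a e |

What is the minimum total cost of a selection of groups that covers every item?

Atlas, Bravo, Harbor together cover every item (Atlas ∪ Bravo ∪ Harbor = {a, b, c, d, e, f, g, h, i, j, k, l}); total cost 5 + 10 + 2 = 17.
The greedy pick Harbor, Atlas, Delta, Bravo costs 21; no covering selection beats 17.

17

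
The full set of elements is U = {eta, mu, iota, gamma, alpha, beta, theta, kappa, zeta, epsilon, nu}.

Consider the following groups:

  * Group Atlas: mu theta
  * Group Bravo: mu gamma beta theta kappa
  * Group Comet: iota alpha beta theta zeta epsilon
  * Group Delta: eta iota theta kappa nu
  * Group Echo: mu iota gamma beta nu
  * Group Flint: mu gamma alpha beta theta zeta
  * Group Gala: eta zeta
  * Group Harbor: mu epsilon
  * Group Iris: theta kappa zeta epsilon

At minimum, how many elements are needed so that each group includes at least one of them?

3

Take H = {eta, mu, theta}. Each listed group contains at least one of these, so H is a hitting set of size 3.
No choice of 2 elements meets every group, so 3 is the minimum.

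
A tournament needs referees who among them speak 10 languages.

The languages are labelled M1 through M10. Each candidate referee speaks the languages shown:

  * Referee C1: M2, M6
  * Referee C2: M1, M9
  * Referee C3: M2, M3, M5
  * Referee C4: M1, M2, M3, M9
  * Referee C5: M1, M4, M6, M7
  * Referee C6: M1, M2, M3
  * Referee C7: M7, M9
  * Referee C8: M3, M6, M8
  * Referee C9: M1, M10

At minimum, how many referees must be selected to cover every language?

5

Take {C3, C4, C5, C8, C9}. Their union is {M1, M2, M3, M4, M5, M6, M7, M8, M9, M10}, which is all 10 languages.
No 4 of the 9 referees cover everything (all 126 combinations miss at least one language), so 5 is optimal.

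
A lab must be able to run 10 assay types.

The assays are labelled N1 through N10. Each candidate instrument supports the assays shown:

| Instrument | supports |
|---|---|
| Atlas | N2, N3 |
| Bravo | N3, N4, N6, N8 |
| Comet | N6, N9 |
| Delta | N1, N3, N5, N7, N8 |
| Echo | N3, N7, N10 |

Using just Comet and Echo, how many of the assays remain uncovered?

Union of Comet, Echo = {N3, N6, N7, N9, N10}.
Not covered: N1, N2, N4, N5, N8 — 5 assays.

5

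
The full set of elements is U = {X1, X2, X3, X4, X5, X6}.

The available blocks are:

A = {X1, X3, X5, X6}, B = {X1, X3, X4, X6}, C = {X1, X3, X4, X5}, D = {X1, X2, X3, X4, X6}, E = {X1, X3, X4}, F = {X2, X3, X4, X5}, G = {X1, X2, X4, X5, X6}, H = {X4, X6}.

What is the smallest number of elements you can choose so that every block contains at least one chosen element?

2

Take T = {X4, X5}. Each listed block contains at least one of these, so T is a hitting set of size 2.
No single element lies in every block, so at least 2 are needed and 2 is optimal.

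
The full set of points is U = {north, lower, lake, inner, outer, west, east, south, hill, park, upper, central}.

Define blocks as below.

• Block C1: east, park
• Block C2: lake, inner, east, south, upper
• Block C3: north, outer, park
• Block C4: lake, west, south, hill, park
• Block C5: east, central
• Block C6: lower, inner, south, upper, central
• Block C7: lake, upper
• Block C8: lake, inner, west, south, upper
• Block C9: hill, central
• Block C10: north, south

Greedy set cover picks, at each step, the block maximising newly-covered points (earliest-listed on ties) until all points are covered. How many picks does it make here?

Greedy: pick C2 (covers 5 new) → pick C3 (covers 3 new) → pick C4 (covers 2 new) → pick C6 (covers 2 new). Total picks: 4.

4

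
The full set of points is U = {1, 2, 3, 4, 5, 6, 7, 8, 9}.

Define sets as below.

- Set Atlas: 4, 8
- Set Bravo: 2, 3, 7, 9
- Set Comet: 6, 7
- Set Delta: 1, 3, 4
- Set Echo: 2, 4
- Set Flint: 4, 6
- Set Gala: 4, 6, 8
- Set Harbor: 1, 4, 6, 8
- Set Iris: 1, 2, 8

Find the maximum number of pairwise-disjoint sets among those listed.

2

Atlas, Comet are pairwise disjoint (Atlas={4,8}; Comet={6,7}).
Every remaining set overlaps one of these, and no 3 of the listed sets are pairwise disjoint, so 2 is the maximum.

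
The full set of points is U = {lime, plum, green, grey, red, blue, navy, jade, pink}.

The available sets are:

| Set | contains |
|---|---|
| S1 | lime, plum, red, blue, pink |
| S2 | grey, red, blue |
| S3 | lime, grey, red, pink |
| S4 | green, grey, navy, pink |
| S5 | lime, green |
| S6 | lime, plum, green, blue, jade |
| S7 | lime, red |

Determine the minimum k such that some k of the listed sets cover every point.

S2 and S4 and S6 together: S2 ∪ S4 ∪ S6 = {lime, plum, green, grey, red, blue, navy, jade, pink} — every point is covered.
Only S4 contains navy, so S4 is forced; the remaining 5 points need at least 2 more sets (each remaining set adds at most 4) — so at least 3 sets are needed, and 3 is optimal.

3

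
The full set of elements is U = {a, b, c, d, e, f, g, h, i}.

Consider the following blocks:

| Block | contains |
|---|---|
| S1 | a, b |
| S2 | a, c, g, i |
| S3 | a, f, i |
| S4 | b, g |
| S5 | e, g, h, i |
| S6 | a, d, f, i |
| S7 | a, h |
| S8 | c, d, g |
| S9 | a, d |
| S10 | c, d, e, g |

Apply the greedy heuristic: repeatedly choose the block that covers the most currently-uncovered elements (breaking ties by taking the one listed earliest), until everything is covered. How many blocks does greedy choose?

Greedy: pick S2 (covers 4 new) → pick S5 (covers 2 new) → pick S6 (covers 2 new) → pick S1 (covers 1 new). Total picks: 4.

4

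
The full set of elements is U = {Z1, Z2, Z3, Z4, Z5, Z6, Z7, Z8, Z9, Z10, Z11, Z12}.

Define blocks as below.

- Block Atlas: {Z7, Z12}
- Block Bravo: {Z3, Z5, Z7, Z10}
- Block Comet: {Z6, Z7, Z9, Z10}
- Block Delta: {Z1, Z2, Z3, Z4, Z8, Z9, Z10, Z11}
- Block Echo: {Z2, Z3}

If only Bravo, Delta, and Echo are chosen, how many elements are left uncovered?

2

Union of Bravo, Delta, Echo = {Z1, Z2, Z3, Z4, Z5, Z7, Z8, Z9, Z10, Z11}.
Not covered: Z6, Z12 — 2 elements.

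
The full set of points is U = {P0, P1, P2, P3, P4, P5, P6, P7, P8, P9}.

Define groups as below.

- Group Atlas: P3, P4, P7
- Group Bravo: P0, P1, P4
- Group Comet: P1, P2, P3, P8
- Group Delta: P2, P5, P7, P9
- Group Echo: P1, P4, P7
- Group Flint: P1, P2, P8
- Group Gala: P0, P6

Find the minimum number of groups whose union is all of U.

4

Take {Comet, Delta, Echo, Gala}. Their union is {P0, P1, P2, P3, P4, P5, P6, P7, P8, P9}, which is all 10 points.
No 3 of the 7 groups cover everything (all 35 combinations miss at least one point), so 4 is optimal.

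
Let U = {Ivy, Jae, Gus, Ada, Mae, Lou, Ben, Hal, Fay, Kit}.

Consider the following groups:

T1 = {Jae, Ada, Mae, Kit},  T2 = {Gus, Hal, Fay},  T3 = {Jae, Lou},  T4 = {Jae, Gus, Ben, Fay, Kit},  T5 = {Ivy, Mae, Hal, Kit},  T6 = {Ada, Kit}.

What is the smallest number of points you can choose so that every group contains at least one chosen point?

H = {Jae, Fay, Kit} meets every group (each contains at least one member of H), and |H| = 3.
The groups T2, T3, T6 are pairwise disjoint, so any hitting set needs a separate point for each — at least 3. Hence 3 is optimal.

3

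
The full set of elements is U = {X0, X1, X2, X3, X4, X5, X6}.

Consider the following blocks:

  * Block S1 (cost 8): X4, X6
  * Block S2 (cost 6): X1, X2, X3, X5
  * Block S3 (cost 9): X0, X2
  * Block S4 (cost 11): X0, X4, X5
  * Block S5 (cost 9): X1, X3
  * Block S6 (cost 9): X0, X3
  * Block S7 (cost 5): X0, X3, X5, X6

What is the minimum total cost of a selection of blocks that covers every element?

19

S1, S2, S7 together cover every element (S1 ∪ S2 ∪ S7 = {X0, X1, X2, X3, X4, X5, X6}); total cost 8 + 6 + 5 = 19.
No covering selection has total cost below 19.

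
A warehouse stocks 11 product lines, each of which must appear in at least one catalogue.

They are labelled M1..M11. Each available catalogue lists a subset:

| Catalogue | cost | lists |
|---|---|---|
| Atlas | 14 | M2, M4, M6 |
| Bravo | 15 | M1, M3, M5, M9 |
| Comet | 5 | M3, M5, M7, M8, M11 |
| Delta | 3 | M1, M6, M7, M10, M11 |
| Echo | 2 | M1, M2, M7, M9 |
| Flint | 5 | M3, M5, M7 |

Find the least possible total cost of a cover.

Atlas, Comet, Delta, Echo together cover every product (Atlas ∪ Comet ∪ Delta ∪ Echo = {M1, M2, M3, M4, M5, M6, M7, M8, M9, M10, M11}); total cost 14 + 5 + 3 + 2 = 24.
No covering selection has total cost below 24.

24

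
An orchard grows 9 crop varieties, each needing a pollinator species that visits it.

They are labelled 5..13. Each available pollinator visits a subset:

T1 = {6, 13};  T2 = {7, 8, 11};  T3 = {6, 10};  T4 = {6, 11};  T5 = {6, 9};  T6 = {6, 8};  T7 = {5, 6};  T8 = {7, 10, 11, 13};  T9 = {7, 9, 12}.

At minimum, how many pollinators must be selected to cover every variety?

Take {T2, T7, T8, T9}. Their union is {5, 6, 7, 8, 9, 10, 11, 12, 13}, which is all 9 varieties.
No 3 of the 9 pollinators cover everything (all 84 combinations miss at least one variety), so 4 is optimal.

4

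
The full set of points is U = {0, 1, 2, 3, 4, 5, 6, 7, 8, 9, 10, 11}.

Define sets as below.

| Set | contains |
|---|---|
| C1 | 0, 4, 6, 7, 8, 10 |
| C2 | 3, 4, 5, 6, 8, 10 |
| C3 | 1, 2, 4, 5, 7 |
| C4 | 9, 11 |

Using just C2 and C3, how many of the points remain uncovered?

Union of C2, C3 = {1, 2, 3, 4, 5, 6, 7, 8, 10}.
Not covered: 0, 9, 11 — 3 points.

3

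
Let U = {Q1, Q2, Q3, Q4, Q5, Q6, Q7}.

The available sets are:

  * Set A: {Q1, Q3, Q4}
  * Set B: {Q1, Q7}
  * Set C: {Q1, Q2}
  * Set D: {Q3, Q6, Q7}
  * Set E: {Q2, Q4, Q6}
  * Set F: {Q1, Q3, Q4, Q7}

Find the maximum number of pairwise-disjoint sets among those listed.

2

C, D are pairwise disjoint (C={Q1,Q2}; D={Q3,Q6,Q7}).
Every remaining set overlaps one of these, and no 3 of the listed sets are pairwise disjoint, so 2 is the maximum.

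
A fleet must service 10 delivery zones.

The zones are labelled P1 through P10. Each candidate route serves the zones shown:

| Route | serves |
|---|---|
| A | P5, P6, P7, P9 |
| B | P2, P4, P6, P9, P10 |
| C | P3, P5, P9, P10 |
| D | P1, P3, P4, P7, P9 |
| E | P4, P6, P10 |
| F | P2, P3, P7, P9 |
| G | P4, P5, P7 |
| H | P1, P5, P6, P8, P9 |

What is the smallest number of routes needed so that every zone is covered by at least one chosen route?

B and D and H together: B ∪ D ∪ H = {P1, P2, P3, P4, P5, P6, P7, P8, P9, P10} — every zone is covered.
Only H contains P8, so H is forced; the remaining 5 zones need at least 2 more routes (each remaining route adds at most 3) — so at least 3 routes are needed, and 3 is optimal.

3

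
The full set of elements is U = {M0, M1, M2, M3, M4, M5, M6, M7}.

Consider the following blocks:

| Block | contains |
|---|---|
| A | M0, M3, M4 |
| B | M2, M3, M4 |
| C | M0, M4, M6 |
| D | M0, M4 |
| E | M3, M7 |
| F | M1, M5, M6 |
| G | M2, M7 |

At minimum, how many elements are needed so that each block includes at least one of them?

Take H = {M4, M5, M7}. Each listed block contains at least one of these, so H is a hitting set of size 3.
The blocks D, F, G are pairwise disjoint, so any hitting set needs a separate element for each — at least 3. Hence 3 is optimal.

3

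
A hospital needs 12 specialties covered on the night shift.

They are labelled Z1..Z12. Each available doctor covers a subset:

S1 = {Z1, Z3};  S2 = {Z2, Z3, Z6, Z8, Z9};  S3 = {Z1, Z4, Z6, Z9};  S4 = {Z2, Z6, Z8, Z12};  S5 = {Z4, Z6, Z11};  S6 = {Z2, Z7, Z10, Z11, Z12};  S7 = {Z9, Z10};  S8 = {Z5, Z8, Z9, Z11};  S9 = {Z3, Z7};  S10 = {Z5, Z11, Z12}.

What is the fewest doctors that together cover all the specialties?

4

S1 and S5 and S6 and S8 together: S1 ∪ S5 ∪ S6 ∪ S8 = {Z1, Z2, Z3, Z4, Z5, Z6, Z7, Z8, Z9, Z10, Z11, Z12} — every specialty is covered.
No 3 of the 10 doctors cover everything (all 120 combinations miss at least one specialty), so 4 is optimal.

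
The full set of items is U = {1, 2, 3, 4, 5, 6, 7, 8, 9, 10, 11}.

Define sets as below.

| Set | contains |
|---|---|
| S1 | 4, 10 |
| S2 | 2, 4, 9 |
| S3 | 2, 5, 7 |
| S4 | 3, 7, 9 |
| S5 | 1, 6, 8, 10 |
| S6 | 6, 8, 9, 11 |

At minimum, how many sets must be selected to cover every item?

5

Take {S2, S3, S4, S5, S6}. Their union is {1, 2, 3, 4, 5, 6, 7, 8, 9, 10, 11}, which is all 11 items.
No 4 of the 6 sets cover everything (all 15 combinations miss at least one item), so 5 is optimal.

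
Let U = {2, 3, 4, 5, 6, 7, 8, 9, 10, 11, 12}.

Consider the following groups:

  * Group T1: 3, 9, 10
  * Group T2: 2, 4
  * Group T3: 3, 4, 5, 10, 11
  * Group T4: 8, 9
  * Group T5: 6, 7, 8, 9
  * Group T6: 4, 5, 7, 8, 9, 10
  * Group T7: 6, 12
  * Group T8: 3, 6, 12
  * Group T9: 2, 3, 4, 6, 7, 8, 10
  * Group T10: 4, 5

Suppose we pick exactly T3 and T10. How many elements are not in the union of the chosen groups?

6

Union of T3, T10 = {3, 4, 5, 10, 11}.
Not covered: 2, 6, 7, 8, 9, 12 — 6 elements.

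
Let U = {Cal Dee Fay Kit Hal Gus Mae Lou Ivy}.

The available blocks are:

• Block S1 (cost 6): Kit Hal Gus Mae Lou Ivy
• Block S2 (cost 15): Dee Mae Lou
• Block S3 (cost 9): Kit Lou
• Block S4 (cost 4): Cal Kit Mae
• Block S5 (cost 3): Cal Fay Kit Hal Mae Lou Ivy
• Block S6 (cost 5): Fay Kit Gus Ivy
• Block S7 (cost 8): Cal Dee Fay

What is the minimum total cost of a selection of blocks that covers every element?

14

S1, S7 together cover every element (S1 ∪ S7 = {Cal, Dee, Fay, Kit, Hal, Gus, Mae, Lou, Ivy}); total cost 6 + 8 = 14.
The greedy pick S5, S6, S7 costs 16; no covering selection beats 14.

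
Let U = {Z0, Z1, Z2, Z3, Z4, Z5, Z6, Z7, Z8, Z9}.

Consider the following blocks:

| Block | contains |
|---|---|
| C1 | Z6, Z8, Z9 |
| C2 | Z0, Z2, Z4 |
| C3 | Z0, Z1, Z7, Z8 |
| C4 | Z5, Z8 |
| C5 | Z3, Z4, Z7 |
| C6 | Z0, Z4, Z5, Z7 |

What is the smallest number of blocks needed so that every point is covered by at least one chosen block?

Take {C1, C2, C3, C4, C5}. Their union is {Z0, Z1, Z2, Z3, Z4, Z5, Z6, Z7, Z8, Z9}, which is all 10 points.
No 4 of the 6 blocks cover everything (all 15 combinations miss at least one point), so 5 is optimal.

5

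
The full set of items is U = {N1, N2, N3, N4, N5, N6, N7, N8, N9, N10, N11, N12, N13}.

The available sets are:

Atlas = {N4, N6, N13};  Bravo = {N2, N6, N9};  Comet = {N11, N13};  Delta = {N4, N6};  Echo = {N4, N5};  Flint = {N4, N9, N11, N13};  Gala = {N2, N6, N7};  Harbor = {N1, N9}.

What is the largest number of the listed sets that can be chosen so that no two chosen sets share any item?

4

Comet, Echo, Gala, Harbor are pairwise disjoint (Comet={N11,N13}; Echo={N4,N5}; Gala={N2,N6,N7}; Harbor={N1,N9}).
Every remaining set overlaps one of these, and no 5 of the listed sets are pairwise disjoint, so 4 is the maximum.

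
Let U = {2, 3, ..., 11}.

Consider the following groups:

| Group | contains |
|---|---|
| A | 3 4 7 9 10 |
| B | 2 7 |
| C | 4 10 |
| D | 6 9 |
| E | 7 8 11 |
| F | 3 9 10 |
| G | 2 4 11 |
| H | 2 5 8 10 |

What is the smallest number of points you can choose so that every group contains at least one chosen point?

The 4 points {6, 7, 10, 11} hit every group.
No choice of 3 points meets every group, so 4 is the minimum.

4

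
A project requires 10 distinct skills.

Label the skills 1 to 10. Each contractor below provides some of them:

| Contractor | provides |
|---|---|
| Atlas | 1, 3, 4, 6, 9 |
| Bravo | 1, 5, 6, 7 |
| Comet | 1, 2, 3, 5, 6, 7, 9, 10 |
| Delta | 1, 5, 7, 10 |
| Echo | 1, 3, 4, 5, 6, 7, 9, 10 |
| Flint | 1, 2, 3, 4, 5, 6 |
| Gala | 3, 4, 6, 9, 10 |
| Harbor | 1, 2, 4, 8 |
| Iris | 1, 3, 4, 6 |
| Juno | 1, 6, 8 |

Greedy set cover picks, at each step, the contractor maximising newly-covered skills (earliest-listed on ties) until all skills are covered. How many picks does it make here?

Greedy: pick Comet (covers 8 new) → pick Harbor (covers 2 new). Total picks: 2.

2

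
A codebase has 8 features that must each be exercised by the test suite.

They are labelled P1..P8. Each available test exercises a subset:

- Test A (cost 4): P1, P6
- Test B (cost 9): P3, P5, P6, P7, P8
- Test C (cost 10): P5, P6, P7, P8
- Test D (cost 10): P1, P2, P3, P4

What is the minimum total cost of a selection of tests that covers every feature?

B, D together cover every feature (B ∪ D = {P1, P2, P3, P4, P5, P6, P7, P8}); total cost 9 + 10 = 19.
No covering selection has total cost below 19.

19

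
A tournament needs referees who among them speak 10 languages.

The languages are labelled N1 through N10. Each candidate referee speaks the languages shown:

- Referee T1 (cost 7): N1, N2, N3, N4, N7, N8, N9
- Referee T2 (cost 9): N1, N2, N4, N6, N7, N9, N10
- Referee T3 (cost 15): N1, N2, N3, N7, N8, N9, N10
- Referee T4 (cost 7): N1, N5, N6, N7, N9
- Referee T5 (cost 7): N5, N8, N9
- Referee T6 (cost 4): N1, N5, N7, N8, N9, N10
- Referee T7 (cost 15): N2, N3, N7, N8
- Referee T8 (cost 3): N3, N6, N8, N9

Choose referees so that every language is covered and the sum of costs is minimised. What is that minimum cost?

T1, T6, T8 together cover every language (T1 ∪ T6 ∪ T8 = {N1, N2, N3, N4, N5, N6, N7, N8, N9, N10}); total cost 7 + 4 + 3 = 14.
No covering selection has total cost below 14.

14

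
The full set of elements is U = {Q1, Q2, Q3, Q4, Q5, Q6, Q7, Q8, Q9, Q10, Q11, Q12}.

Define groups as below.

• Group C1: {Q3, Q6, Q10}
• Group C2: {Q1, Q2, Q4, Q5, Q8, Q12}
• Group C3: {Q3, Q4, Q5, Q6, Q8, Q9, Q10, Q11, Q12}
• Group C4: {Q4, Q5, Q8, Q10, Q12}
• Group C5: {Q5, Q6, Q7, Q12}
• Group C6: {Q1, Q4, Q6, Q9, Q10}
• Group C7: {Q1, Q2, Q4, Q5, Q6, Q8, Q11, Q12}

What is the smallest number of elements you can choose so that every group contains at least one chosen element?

2

Take H = {Q6, Q8}. Each listed group contains at least one of these, so H is a hitting set of size 2.
The groups C1, C2 are pairwise disjoint, so any hitting set needs a separate element for each — at least 2. Hence 2 is optimal.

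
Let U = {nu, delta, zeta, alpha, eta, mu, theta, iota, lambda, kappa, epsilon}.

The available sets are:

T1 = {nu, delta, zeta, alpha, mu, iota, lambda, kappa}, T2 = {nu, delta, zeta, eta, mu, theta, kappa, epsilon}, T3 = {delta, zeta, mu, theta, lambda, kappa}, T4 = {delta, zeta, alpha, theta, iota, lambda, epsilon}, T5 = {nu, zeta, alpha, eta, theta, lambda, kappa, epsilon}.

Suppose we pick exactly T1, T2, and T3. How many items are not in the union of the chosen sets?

Union of T1, T2, T3 = {nu, delta, zeta, alpha, eta, mu, theta, iota, lambda, kappa, epsilon} — that's every item, so 0 are uncovered.

0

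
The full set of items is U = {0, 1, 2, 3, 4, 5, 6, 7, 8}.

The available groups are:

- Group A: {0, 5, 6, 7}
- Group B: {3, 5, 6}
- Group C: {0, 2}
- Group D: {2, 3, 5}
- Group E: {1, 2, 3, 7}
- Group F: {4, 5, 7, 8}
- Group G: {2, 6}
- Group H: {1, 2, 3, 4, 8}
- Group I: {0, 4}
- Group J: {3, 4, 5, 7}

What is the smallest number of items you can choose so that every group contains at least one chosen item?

3

The 3 items {0, 2, 5} hit every group.
No choice of 2 items meets every group, so 3 is the minimum.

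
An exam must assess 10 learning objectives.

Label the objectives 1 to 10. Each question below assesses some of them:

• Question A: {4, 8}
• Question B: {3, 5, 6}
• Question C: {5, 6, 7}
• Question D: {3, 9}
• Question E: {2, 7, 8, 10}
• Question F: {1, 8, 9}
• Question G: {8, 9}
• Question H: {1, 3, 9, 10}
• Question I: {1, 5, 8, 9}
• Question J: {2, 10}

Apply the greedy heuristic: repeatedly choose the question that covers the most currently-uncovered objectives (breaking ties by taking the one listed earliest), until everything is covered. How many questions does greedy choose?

4

Greedy: pick E (covers 4 new) → pick B (covers 3 new) → pick F (covers 2 new) → pick A (covers 1 new). Total picks: 4.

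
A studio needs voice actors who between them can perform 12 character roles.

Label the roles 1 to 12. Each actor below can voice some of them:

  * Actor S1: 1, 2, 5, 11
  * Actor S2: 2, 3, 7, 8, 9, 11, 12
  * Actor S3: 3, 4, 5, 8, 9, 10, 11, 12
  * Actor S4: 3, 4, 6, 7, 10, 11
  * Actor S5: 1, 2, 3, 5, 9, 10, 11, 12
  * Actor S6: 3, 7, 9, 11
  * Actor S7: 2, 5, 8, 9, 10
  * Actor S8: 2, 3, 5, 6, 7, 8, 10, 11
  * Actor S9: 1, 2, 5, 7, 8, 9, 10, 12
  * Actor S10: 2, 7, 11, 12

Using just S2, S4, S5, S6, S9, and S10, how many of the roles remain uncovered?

0

Union of S2, S4, S5, S6, S9, S10 = {1, 2, 3, 4, 5, 6, 7, 8, 9, 10, 11, 12} — that's every role, so 0 are uncovered.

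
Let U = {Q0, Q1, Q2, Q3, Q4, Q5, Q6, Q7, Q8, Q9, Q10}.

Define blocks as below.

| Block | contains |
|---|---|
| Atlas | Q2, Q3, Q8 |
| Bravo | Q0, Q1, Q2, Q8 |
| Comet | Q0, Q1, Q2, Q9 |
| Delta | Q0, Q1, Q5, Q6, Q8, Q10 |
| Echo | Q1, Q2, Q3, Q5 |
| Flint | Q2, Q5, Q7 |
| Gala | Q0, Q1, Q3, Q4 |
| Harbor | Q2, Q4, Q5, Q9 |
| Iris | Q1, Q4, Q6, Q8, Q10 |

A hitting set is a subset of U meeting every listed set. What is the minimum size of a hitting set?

2

The 2 elements {Q1, Q2} hit every block.
The blocks Flint, Gala are pairwise disjoint, so any hitting set needs a separate element for each — at least 2. Hence 2 is optimal.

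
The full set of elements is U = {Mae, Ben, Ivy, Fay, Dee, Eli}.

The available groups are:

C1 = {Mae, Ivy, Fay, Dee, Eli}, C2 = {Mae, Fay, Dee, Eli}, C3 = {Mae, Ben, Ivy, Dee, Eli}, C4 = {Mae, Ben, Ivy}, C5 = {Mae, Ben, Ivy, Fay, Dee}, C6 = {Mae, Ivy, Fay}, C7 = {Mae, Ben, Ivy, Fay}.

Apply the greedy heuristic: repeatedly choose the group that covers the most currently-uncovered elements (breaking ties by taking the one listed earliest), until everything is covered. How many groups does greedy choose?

2

Greedy: pick C1 (covers 5 new) → pick C3 (covers 1 new). Total picks: 2.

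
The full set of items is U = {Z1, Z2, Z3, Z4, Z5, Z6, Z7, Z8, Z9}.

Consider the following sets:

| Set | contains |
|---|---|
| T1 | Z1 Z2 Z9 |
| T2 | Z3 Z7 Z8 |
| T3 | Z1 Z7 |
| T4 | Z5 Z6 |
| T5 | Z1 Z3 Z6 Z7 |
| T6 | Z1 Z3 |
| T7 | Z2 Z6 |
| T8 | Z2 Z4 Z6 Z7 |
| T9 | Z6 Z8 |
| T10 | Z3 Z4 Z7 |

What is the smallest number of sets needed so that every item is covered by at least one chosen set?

T1 and T2 and T4 and T8 together: T1 ∪ T2 ∪ T4 ∪ T8 = {Z1, Z2, Z3, Z4, Z5, Z6, Z7, Z8, Z9} — every item is covered.
Only T4 contains Z5, so T4 is forced; the remaining 7 items need at least 3 more sets (each remaining set adds at most 3) — so at least 4 sets are needed, and 4 is optimal.

4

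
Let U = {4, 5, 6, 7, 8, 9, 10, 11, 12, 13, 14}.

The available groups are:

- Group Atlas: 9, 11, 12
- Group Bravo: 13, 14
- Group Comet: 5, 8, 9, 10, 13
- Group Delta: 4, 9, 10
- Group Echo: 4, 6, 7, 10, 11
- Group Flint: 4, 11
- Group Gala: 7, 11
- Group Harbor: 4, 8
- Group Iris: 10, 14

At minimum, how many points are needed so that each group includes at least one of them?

Take H = {4, 10, 11, 13}. Each listed group contains at least one of these, so H is a hitting set of size 4.
No choice of 3 points meets every group, so 4 is the minimum.

4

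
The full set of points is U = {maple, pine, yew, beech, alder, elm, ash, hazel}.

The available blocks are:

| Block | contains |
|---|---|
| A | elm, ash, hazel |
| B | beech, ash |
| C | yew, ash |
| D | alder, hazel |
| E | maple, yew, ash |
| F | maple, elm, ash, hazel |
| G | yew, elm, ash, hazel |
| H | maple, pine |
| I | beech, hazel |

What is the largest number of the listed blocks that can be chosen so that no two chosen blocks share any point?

B, D, H are pairwise disjoint (B={beech,ash}; D={alder,hazel}; H={maple,pine}).
Every remaining block overlaps one of these, and no 4 of the listed blocks are pairwise disjoint, so 3 is the maximum.

3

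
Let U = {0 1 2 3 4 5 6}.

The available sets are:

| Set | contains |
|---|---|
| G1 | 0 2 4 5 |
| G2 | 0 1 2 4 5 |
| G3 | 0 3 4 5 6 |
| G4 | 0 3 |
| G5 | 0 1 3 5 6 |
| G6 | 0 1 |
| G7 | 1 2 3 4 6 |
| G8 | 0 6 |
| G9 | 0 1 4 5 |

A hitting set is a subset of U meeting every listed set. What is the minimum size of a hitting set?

2

H = {0, 3} meets every set (each contains at least one member of H), and |H| = 2.
No single item lies in every set, so at least 2 are needed and 2 is optimal.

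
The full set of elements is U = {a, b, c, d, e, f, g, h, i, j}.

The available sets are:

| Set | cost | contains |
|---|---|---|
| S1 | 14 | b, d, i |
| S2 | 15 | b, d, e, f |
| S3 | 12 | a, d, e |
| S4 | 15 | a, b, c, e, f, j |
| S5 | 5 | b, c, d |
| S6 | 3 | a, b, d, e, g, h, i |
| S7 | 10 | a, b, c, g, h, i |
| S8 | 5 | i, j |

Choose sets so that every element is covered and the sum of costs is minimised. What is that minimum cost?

S4, S6 together cover every element (S4 ∪ S6 = {a, b, c, d, e, f, g, h, i, j}); total cost 15 + 3 = 18.
No covering selection has total cost below 18.

18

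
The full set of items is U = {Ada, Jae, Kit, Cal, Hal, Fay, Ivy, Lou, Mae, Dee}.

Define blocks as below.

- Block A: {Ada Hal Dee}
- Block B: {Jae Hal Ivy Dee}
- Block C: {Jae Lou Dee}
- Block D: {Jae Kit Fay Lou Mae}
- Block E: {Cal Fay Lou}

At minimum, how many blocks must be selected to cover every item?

4

A and B and D and E together: A ∪ B ∪ D ∪ E = {Ada, Jae, Kit, Cal, Hal, Fay, Ivy, Lou, Mae, Dee} — every item is covered.
No 3 of the 5 blocks cover everything (all 10 combinations miss at least one item), so 4 is optimal.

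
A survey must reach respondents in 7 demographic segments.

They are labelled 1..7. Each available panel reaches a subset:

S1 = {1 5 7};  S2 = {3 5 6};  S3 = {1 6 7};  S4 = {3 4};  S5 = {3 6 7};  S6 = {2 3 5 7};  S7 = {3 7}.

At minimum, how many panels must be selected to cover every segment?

Take {S3, S4, S6}. Their union is {1, 2, 3, 4, 5, 6, 7}, which is all 7 segments.
Only S6 contains 2, so S6 is forced; the remaining 3 segments need at least 2 more panels (each remaining panel adds at most 2) — so at least 3 panels are needed, and 3 is optimal.

3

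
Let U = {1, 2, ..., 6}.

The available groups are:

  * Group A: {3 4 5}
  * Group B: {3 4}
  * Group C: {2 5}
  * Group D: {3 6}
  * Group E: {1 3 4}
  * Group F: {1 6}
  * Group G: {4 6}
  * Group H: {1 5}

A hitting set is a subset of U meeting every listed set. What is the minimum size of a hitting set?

3

The 3 elements {4, 5, 6} hit every group.
The groups B, C, F are pairwise disjoint, so any hitting set needs a separate element for each — at least 3. Hence 3 is optimal.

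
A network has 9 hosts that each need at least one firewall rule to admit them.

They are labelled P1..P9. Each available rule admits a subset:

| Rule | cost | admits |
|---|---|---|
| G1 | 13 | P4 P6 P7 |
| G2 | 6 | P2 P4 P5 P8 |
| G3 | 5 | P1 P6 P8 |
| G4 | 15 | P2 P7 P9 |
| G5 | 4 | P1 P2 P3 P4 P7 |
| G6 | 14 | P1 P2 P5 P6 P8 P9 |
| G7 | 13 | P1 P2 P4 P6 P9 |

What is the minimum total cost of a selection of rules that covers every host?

G5, G6 together cover every host (G5 ∪ G6 = {P1, P2, P3, P4, P5, P6, P7, P8, P9}); total cost 4 + 14 = 18.
The greedy pick G5, G3, G2, G7 costs 28; no covering selection beats 18.

18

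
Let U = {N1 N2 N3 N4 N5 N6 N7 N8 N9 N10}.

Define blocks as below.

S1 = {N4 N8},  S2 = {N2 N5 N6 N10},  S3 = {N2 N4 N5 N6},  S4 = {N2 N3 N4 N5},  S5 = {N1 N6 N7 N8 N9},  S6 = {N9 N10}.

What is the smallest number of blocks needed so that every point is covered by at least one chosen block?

3

Take {S2, S4, S5}. Their union is {N1, N2, N3, N4, N5, N6, N7, N8, N9, N10}, which is all 10 points.
Only S5 contains N1, so S5 is forced; the remaining 5 points need at least 2 more blocks (each remaining block adds at most 4) — so at least 3 blocks are needed, and 3 is optimal.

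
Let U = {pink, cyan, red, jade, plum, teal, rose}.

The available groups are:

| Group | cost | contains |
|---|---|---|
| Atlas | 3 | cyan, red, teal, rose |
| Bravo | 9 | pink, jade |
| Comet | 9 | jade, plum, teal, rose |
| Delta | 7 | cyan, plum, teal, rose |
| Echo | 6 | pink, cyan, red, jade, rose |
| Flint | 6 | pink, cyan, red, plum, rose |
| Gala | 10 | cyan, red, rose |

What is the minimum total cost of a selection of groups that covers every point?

13

Delta, Echo together cover every point (Delta ∪ Echo = {pink, cyan, red, jade, plum, teal, rose}); total cost 7 + 6 = 13.
The greedy pick Atlas, Echo, Flint costs 15; no covering selection beats 13.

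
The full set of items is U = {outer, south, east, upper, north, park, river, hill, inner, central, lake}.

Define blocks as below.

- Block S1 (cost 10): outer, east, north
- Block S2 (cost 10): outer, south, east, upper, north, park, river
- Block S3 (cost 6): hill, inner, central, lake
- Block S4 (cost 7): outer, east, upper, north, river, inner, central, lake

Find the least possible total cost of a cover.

S2, S3 together cover every item (S2 ∪ S3 = {outer, south, east, upper, north, park, river, hill, inner, central, lake}); total cost 10 + 6 = 16.
The greedy pick S4, S2, S3 costs 23; no covering selection beats 16.

16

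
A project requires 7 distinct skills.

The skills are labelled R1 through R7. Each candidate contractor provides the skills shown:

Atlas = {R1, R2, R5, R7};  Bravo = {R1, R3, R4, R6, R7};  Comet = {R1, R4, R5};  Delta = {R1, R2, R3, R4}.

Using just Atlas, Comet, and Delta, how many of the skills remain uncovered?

Union of Atlas, Comet, Delta = {R1, R2, R3, R4, R5, R7}.
Not covered: R6 — 1 skill.

1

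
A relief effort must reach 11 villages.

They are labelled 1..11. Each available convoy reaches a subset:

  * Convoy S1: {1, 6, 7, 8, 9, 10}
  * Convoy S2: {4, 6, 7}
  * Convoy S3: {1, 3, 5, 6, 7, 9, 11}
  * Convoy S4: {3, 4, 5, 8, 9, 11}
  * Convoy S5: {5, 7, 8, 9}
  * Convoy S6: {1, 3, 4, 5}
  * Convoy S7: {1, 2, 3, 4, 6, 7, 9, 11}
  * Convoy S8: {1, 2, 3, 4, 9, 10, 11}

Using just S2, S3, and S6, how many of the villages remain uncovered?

3

Union of S2, S3, S6 = {1, 3, 4, 5, 6, 7, 9, 11}.
Not covered: 2, 8, 10 — 3 villages.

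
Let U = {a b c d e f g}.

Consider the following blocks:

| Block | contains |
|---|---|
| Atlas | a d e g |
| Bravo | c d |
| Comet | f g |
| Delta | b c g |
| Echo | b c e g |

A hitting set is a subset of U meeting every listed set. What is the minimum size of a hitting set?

2

The 2 points {c, g} hit every block.
The blocks Bravo, Comet are pairwise disjoint, so any hitting set needs a separate point for each — at least 2. Hence 2 is optimal.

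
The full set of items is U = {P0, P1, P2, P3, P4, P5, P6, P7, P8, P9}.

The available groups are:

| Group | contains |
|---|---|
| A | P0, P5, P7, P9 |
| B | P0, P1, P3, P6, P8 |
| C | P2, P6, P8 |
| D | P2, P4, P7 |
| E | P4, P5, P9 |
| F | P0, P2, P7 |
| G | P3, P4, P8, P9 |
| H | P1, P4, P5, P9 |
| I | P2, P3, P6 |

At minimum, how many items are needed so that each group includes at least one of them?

The 3 items {P2, P8, P9} hit every group.
No choice of 2 items meets every group, so 3 is the minimum.

3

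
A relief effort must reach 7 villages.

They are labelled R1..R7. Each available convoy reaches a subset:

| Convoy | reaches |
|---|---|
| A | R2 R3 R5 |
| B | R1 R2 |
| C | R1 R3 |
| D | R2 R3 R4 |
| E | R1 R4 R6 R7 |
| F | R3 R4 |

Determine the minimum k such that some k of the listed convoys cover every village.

A and E together: A ∪ E = {R1, R2, R3, R4, R5, R6, R7} — every village is covered.
No single convoy has all 7 villages (the largest, E, has 4), so 2 is optimal.

2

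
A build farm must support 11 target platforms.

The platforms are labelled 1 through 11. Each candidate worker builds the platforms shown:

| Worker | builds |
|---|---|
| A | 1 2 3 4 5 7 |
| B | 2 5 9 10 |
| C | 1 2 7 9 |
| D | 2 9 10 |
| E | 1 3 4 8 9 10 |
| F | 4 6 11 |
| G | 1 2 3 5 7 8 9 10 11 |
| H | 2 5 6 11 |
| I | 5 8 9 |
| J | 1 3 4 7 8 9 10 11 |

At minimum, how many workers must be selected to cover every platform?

2

F and G together: F ∪ G = {1, 2, 3, 4, 5, 6, 7, 8, 9, 10, 11} — every platform is covered.
No single worker has all 11 platforms (the largest, G, has 9), so 2 is optimal.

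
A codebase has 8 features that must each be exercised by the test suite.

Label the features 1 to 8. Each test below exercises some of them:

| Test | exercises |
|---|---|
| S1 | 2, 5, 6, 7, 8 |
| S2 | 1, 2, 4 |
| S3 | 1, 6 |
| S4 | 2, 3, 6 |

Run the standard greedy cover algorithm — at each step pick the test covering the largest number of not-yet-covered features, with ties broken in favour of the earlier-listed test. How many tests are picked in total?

Greedy: pick S1 (covers 5 new) → pick S2 (covers 2 new) → pick S4 (covers 1 new). Total picks: 3.

3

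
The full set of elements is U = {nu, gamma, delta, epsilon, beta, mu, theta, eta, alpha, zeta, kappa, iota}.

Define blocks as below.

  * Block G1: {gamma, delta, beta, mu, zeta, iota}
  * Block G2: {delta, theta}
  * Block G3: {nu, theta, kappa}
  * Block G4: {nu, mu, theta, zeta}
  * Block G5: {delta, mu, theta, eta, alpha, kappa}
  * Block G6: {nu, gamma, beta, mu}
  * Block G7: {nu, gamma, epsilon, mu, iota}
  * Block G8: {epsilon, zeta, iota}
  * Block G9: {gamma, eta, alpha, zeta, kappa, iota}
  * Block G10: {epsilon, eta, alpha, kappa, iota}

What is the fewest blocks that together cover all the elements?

Take {G1, G4, G10}. Their union is {nu, gamma, delta, epsilon, beta, mu, theta, eta, alpha, zeta, kappa, iota}, which is all 12 elements.
No 2 of the 10 blocks cover everything (all 45 combinations miss at least one element), so 3 is optimal.

3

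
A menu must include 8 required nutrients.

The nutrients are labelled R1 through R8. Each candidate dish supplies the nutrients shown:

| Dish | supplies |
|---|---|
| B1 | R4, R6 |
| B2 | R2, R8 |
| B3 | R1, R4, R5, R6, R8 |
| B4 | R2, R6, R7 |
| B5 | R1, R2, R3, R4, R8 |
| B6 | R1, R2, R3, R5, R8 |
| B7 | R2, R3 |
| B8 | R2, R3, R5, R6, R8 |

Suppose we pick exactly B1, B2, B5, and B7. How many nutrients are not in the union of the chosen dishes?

Union of B1, B2, B5, B7 = {R1, R2, R3, R4, R6, R8}.
Not covered: R5, R7 — 2 nutrients.

2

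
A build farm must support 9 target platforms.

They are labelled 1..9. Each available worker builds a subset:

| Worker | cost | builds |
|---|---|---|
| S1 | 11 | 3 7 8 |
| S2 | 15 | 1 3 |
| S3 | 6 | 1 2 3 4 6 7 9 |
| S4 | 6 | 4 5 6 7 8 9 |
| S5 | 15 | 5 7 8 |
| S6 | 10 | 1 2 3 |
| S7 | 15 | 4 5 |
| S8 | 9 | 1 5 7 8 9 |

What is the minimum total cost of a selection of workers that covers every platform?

12

S3, S4 together cover every platform (S3 ∪ S4 = {1, 2, 3, 4, 5, 6, 7, 8, 9}); total cost 6 + 6 = 12.
No covering selection has total cost below 12.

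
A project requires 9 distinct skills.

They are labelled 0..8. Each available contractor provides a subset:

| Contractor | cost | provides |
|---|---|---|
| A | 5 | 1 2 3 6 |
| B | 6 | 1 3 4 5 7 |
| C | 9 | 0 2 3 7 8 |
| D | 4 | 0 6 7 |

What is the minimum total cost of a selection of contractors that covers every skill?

B, C, D together cover every skill (B ∪ C ∪ D = {0, 1, 2, 3, 4, 5, 6, 7, 8}); total cost 6 + 9 + 4 = 19.
No covering selection has total cost below 19.

19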